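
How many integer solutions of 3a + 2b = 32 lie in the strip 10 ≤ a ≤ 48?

20

gcd(3, 2) = 1.
By Bézout, 3*(1) + 2*(-1) = 1.
Particular solution: (0, 16).
General solution: a = 0 + 2t, b = 16 - 3t for integer t.
10 ≤ 0 + 2t ≤ 48 gives t ∈ [5, 24], which is 20 values.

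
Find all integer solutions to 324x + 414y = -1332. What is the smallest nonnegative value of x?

gcd(414, 324) = 18  (414 = 1×324 + 90, 324 = 3×90 + 54, 90 = 1×54 + 36, 54 = 1×36 + 18, 36 = 2×18).
18 divides -1332, so solutions exist.
Back-substituting, 324×(9) + 414×(-7) = 18.
Scale by -1332/18 = -74: (x₀, y₀) = (-666, 518).
General solution: x = -666 + 23t, y = 518 - 18t for integer t.
x ≥ 0: smallest is -666 mod 23 = 1 (at t = 29), with y = -4.

1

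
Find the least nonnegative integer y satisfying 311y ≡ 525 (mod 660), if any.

gcd(660, 311):
  660 = 2*311 + 38
  311 = 8*38 + 7
  38 = 5*7 + 3
  7 = 2*3 + 1
  3 = 3*1
so gcd(660, 311) = 1.
1 divides 525, so solutions exist.
Back-substitute for Bézout coefficients:
  1 = 7 - 2*3
  ... = 311*(191) + 660*(-90)
So 311*(191) ≡ 1 (mod 660); multiply by 525: y ≡ 100275 (mod 660).
Smallest nonnegative: y = 100275 mod 660 = 615.

615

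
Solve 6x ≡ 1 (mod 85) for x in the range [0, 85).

gcd(85, 6) = 1.
By Bézout, 6*(-14) + 85*(1) = 1.
So 6*-14 ≡ 1 (mod 85), and -14 mod 85 = 71.

71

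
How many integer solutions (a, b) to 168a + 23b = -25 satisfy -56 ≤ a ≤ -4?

2

gcd(168, 23) = 1.
By Bézout, 168*(10) + 23*(-73) = 1.
Particular solution: (3, -23).
General solution: a = 3 + 23t, b = -23 - 168t for integer t.
-56 ≤ 3 + 23t ≤ -4 gives t ∈ [-2, -1], which is 2 values.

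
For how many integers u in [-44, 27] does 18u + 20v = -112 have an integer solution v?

gcd(20, 18) = 2.
By Bézout, 18×(-1) + 20×(1) = 2.
Particular solution: (6, -11).
General solution: u = 6 + 10t, v = -11 - 9t for integer t.
-44 ≤ 6 + 10t ≤ 27 gives t ∈ [-5, 2], which is 8 values.

8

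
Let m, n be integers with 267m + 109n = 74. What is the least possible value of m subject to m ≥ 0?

46

gcd(267, 109):
  267 = 2·109 + 49
  109 = 2·49 + 11
  49 = 4·11 + 5
  11 = 2·5 + 1
  5 = 5·1
so gcd(267, 109) = 1.
1 divides 74, so solutions exist.
Back-substitute for Bézout coefficients:
  1 = 11 - 2·5
  ... = 267·(-20) + 109·(49)
Scale by 74/1 = 74: (m₀, n₀) = (-1480, 3626).
General solution: m = -1480 + 109t, n = 3626 - 267t for integer t.
m ≥ 0: smallest is -1480 mod 109 = 46 (at t = 14), with n = -112.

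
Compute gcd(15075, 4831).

1

gcd(15075, 4831):
  15075 = 3·4831 + 582
  4831 = 8·582 + 175
  582 = 3·175 + 57
  175 = 3·57 + 4
  57 = 14·4 + 1
  4 = 4·1
so gcd(15075, 4831) = 1.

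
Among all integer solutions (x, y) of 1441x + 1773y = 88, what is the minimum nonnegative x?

961

gcd(1773, 1441):
  1773 = 1*1441 + 332
  1441 = 4*332 + 113
  332 = 2*113 + 106
  113 = 1*106 + 7
  106 = 15*7 + 1
  7 = 7*1
so gcd(1773, 1441) = 1.
1 divides 88, so solutions exist.
Back-substitute for Bézout coefficients:
  1 = 106 - 15*7
  ... = 1441*(-251) + 1773*(204)
Scale by 88/1 = 88: (x₀, y₀) = (-22088, 17952).
General solution: x = -22088 + 1773t, y = 17952 - 1441t for integer t.
x ≥ 0: smallest is -22088 mod 1773 = 961 (at t = 13), with y = -781.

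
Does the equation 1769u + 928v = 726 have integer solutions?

gcd(1769, 928) = 29.
29 does not divide 726 (remainder 1), so no integer solutions.

no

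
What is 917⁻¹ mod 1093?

gcd(1093, 917) = 1.
By Bézout, 917×(-118) + 1093×(99) = 1.
So 917×-118 ≡ 1 (mod 1093), and -118 mod 1093 = 975.

975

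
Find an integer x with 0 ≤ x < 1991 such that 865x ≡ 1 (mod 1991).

gcd(1991, 865) = 1  (1991 = 2×865 + 261, 865 = 3×261 + 82, 261 = 3×82 + 15, 82 = 5×15 + 7, 15 = 2×7 + 1, 7 = 7×1).
Back-substituting, 865×(-267) + 1991×(116) = 1.
So 865×-267 ≡ 1 (mod 1991), and -267 mod 1991 = 1724.

1724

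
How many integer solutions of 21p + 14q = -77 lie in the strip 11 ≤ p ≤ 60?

25

gcd(21, 14) = 7.
By Bézout, 21·(1) + 14·(-1) = 7.
Particular solution: (1, -7).
General solution: p = 1 + 2t, q = -7 - 3t for integer t.
11 ≤ 1 + 2t ≤ 60 gives t ∈ [5, 29], which is 25 values.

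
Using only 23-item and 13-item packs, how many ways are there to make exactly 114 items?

1

Need nonnegative integers with 23j + 13k = 114.
gcd(23, 13) = 1, and 23·(4) + 13·(-7) = 1.
So (j₀, k₀) = (456, -798); general j = 456 + 13t, k = -798 - 23t.
j ≥ 0 ⇒ t ≥ -35; k ≥ 0 ⇒ t ≤ -35. That's 1 value of t.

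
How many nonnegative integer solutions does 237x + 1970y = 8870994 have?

19

gcd(1970, 237) = 1.
By Bézout, 237*(133) + 1970*(-16) = 1.
One solution: (1322, 4344).
General: x = 1322 + 1970t, y = 4344 - 237t.
x ≥ 0 ⇒ t ≥ 0; y ≥ 0 ⇒ t ≤ 18. So t ∈ [0, 18]: 19 solutions.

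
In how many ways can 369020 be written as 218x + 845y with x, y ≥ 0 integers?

2

gcd(845, 218) = 1  (845 = 3*218 + 191, 218 = 1*191 + 27, 191 = 7*27 + 2, 27 = 13*2 + 1, 2 = 2*1).
Back-substituting, 218*(407) + 845*(-105) = 1.
Scale by 369020: one solution is (150191140, -38747100). Reduce x mod 845: (840, 220).
General: x = 840 + 845t, y = 220 - 218t.
x ≥ 0 ⇒ t ≥ 0; y ≥ 0 ⇒ t ≤ 1. So t ∈ [0, 1]: 2 solutions.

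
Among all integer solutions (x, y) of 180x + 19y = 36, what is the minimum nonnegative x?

4

gcd(180, 19):
  180 = 9*19 + 9
  19 = 2*9 + 1
  9 = 9*1
so gcd(180, 19) = 1.
1 divides 36, so solutions exist.
Back-substitute for Bézout coefficients:
  1 = 19 - 2*9
  ... = 180*(-2) + 19*(19)
Scale by 36/1 = 36: (x₀, y₀) = (-72, 684).
General solution: x = -72 + 19t, y = 684 - 180t for integer t.
x ≥ 0: smallest is -72 mod 19 = 4 (at t = 4), with y = -36.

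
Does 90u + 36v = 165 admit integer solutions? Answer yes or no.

gcd(90, 36):
  90 = 2*36 + 18
  36 = 2*18
so gcd(90, 36) = 18.
18 does not divide 165 (remainder 3), so no integer solutions.

no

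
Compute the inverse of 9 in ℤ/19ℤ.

17

gcd(19, 9) = 1.
By Bézout, 9×(-2) + 19×(1) = 1.
So 9×-2 ≡ 1 (mod 19), and -2 mod 19 = 17.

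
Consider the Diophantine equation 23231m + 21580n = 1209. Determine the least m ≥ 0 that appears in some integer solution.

gcd(23231, 21580):
  23231 = 1×21580 + 1651
  21580 = 13×1651 + 117
  1651 = 14×117 + 13
  117 = 9×13
so gcd(23231, 21580) = 13.
13 divides 1209, so solutions exist.
Back-substitute for Bézout coefficients:
  13 = 1651 - 14×117
  ... = 23231×(183) + 21580×(-197)
Scale by 1209/13 = 93: (m₀, n₀) = (17019, -18321).
General solution: m = 17019 + 1660t, n = -18321 - 1787t for integer t.
m ≥ 0: smallest is 17019 mod 1660 = 419 (at t = -10), with n = -451.

419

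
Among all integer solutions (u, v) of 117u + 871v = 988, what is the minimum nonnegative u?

gcd(871, 117) = 13  (871 = 7*117 + 52, 117 = 2*52 + 13, 52 = 4*13).
13 divides 988, so solutions exist.
Back-substituting, 117*(15) + 871*(-2) = 13.
Scale by 988/13 = 76: (u₀, v₀) = (1140, -152).
General solution: u = 1140 + 67t, v = -152 - 9t for integer t.
u ≥ 0: smallest is 1140 mod 67 = 1 (at t = -17), with v = 1.

1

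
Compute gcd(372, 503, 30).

gcd(503, 372):
  503 = 1×372 + 131
  372 = 2×131 + 110
  131 = 1×110 + 21
  110 = 5×21 + 5
  21 = 4×5 + 1
  5 = 5×1
so gcd(503, 372) = 1.
gcd(1, 30) = 1.

1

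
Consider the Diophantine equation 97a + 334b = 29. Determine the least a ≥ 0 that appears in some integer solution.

gcd(334, 97):
  334 = 3*97 + 43
  97 = 2*43 + 11
  43 = 3*11 + 10
  11 = 1*10 + 1
  10 = 10*1
so gcd(334, 97) = 1.
1 divides 29, so solutions exist.
Back-substitute for Bézout coefficients:
  1 = 11 - 1*10
  ... = 97*(31) + 334*(-9)
Scale by 29/1 = 29: (a₀, b₀) = (899, -261).
General solution: a = 899 + 334t, b = -261 - 97t for integer t.
a ≥ 0: smallest is 899 mod 334 = 231 (at t = -2), with b = -67.

231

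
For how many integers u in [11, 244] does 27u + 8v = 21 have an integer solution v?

gcd(27, 8):
  27 = 3·8 + 3
  8 = 2·3 + 2
  3 = 1·2 + 1
  2 = 2·1
so gcd(27, 8) = 1.
Back-substitute for Bézout coefficients:
  1 = 3 - 1·2
  ... = 27·(3) + 8·(-10)
Scale by 21: particular solution (63, -210); reduce u mod 8: (7, -21).
General solution: u = 7 + 8t, v = -21 - 27t for integer t.
11 ≤ 7 + 8t ≤ 244 gives t ∈ [1, 29], which is 29 values.

29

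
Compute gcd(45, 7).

1

gcd(45, 7):
  45 = 6×7 + 3
  7 = 2×3 + 1
  3 = 3×1
so gcd(45, 7) = 1.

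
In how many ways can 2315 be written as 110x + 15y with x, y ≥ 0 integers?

gcd(110, 15):
  110 = 7*15 + 5
  15 = 3*5
so gcd(110, 15) = 5.
Back-substitute for Bézout coefficients:
  5 = 110 - 7*15
  ... = 110*(1) + 15*(-7)
Scale by 463: one solution is (463, -3241). Reduce x mod 3: (1, 147).
General: x = 1 + 3t, y = 147 - 22t.
x ≥ 0 ⇒ t ≥ 0; y ≥ 0 ⇒ t ≤ 6. So t ∈ [0, 6]: 7 solutions.

7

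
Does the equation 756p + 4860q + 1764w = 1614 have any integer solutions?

no

gcd(4860, 756) = 108  (4860 = 6×756 + 324, 756 = 2×324 + 108, 324 = 3×108).
gcd(108, 1764) = 36.
36 does not divide 1614 (remainder 30), so no integer solutions.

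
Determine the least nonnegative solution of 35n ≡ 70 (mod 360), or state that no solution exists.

2

gcd(360, 35) = 5.
5 divides 70, so solutions exist.
By Bézout, 35·(31) + 360·(-3) = 5.
So 35·(31) ≡ 5 (mod 360); multiply by 14: n ≡ 434 (mod 72).
Smallest nonnegative: n = 434 mod 72 = 2.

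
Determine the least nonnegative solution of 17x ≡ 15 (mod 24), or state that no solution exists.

15

gcd(24, 17):
  24 = 1*17 + 7
  17 = 2*7 + 3
  7 = 2*3 + 1
  3 = 3*1
so gcd(24, 17) = 1.
1 divides 15, so solutions exist.
Back-substitute for Bézout coefficients:
  1 = 7 - 2*3
  ... = 17*(-7) + 24*(5)
So 17*(-7) ≡ 1 (mod 24); multiply by 15: x ≡ -105 (mod 24).
Smallest nonnegative: x = -105 mod 24 = 15.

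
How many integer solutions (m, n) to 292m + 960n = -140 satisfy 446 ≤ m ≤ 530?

0

gcd(960, 292) = 4.
By Bézout, 292·(-23) + 960·(7) = 4.
Particular solution: (85, -26).
General solution: m = 85 + 240t, n = -26 - 73t for integer t.
446 ≤ 85 + 240t ≤ 530 gives t ∈ [2, 1], which is 0 values.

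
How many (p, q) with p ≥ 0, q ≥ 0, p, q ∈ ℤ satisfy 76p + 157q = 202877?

gcd(157, 76) = 1.
By Bézout, 76·(31) + 157·(-15) = 1.
One solution: (81, 1253).
General: p = 81 + 157t, q = 1253 - 76t.
p ≥ 0 ⇒ t ≥ 0; q ≥ 0 ⇒ t ≤ 16. So t ∈ [0, 16]: 17 solutions.

17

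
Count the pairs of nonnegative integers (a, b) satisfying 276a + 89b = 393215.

16

gcd(276, 89) = 1.
By Bézout, 276*(10) + 89*(-31) = 1.
One solution: (41, 4291).
General: a = 41 + 89t, b = 4291 - 276t.
a ≥ 0 ⇒ t ≥ 0; b ≥ 0 ⇒ t ≤ 15. So t ∈ [0, 15]: 16 solutions.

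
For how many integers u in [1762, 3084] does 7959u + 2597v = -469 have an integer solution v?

3

gcd(7959, 2597):
  7959 = 3×2597 + 168
  2597 = 15×168 + 77
  168 = 2×77 + 14
  77 = 5×14 + 7
  14 = 2×7
so gcd(7959, 2597) = 7.
Back-substitute for Bézout coefficients:
  7 = 77 - 5×14
  ... = 7959×(-170) + 2597×(521)
Scale by -67: particular solution (11390, -34907); reduce u mod 371: (260, -797).
General solution: u = 260 + 371t, v = -797 - 1137t for integer t.
1762 ≤ 260 + 371t ≤ 3084 gives t ∈ [5, 7], which is 3 values.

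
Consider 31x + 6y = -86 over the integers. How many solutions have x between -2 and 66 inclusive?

gcd(31, 6) = 1.
By Bézout, 31×(1) + 6×(-5) = 1.
Particular solution: (4, -35).
General solution: x = 4 + 6t, y = -35 - 31t for integer t.
-2 ≤ 4 + 6t ≤ 66 gives t ∈ [-1, 10], which is 12 values.

12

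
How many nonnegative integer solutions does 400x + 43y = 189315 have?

11

gcd(400, 43) = 1  (400 = 9×43 + 13, 43 = 3×13 + 4, 13 = 3×4 + 1, 4 = 4×1).
Back-substituting, 400×(10) + 43×(-93) = 1.
Scale by 189315: one solution is (1893150, -17606295). Reduce x mod 43: (32, 4105).
General: x = 32 + 43t, y = 4105 - 400t.
x ≥ 0 ⇒ t ≥ 0; y ≥ 0 ⇒ t ≤ 10. So t ∈ [0, 10]: 11 solutions.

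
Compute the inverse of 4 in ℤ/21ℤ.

gcd(21, 4) = 1.
By Bézout, 4*(-5) + 21*(1) = 1.
So 4*-5 ≡ 1 (mod 21), and -5 mod 21 = 16.

16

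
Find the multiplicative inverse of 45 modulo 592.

421

gcd(592, 45):
  592 = 13·45 + 7
  45 = 6·7 + 3
  7 = 2·3 + 1
  3 = 3·1
so gcd(592, 45) = 1.
Back-substitute for Bézout coefficients:
  1 = 7 - 2·3
  ... = 45·(-171) + 592·(13)
So 45·-171 ≡ 1 (mod 592), and -171 mod 592 = 421.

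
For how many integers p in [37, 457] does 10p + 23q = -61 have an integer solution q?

18

gcd(23, 10) = 1  (23 = 2·10 + 3, 10 = 3·3 + 1, 3 = 3·1).
Back-substituting, 10·(7) + 23·(-3) = 1.
Scale by -61: particular solution (-427, 183); reduce p mod 23: (10, -7).
General solution: p = 10 + 23t, q = -7 - 10t for integer t.
37 ≤ 10 + 23t ≤ 457 gives t ∈ [2, 19], which is 18 values.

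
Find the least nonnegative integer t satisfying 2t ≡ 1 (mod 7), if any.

gcd(7, 2):
  7 = 3×2 + 1
  2 = 2×1
so gcd(7, 2) = 1.
1 divides 1, so solutions exist.
Back-substitute for Bézout coefficients:
  1 = 7 - 3×2
  ... = 2×(-3) + 7×(1)
So 2×(-3) ≡ 1 (mod 7); multiply by 1: t ≡ -3 (mod 7).
Smallest nonnegative: t = -3 mod 7 = 4.

4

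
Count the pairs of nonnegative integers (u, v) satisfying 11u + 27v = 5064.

gcd(27, 11):
  27 = 2·11 + 5
  11 = 2·5 + 1
  5 = 5·1
so gcd(27, 11) = 1.
Back-substitute for Bézout coefficients:
  1 = 11 - 2·5
  ... = 11·(5) + 27·(-2)
Scale by 5064: one solution is (25320, -10128). Reduce u mod 27: (21, 179).
General: u = 21 + 27t, v = 179 - 11t.
u ≥ 0 ⇒ t ≥ 0; v ≥ 0 ⇒ t ≤ 16. So t ∈ [0, 16]: 17 solutions.

17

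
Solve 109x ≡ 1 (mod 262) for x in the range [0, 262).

125

gcd(262, 109) = 1.
By Bézout, 109×(125) + 262×(-52) = 1.
So 109×125 ≡ 1 (mod 262), and 125 mod 262 = 125.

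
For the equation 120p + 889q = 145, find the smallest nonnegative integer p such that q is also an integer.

705

gcd(889, 120):
  889 = 7·120 + 49
  120 = 2·49 + 22
  49 = 2·22 + 5
  22 = 4·5 + 2
  5 = 2·2 + 1
  2 = 2·1
so gcd(889, 120) = 1.
1 divides 145, so solutions exist.
Back-substitute for Bézout coefficients:
  1 = 5 - 2·2
  ... = 120·(-363) + 889·(49)
Scale by 145/1 = 145: (p₀, q₀) = (-52635, 7105).
General solution: p = -52635 + 889t, q = 7105 - 120t for integer t.
p ≥ 0: smallest is -52635 mod 889 = 705 (at t = 60), with q = -95.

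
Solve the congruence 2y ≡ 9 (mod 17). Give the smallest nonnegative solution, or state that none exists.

gcd(17, 2) = 1  (17 = 8*2 + 1, 2 = 2*1).
1 divides 9, so solutions exist.
Back-substituting, 2*(-8) + 17*(1) = 1.
So 2*(-8) ≡ 1 (mod 17); multiply by 9: y ≡ -72 (mod 17).
Smallest nonnegative: y = -72 mod 17 = 13.

13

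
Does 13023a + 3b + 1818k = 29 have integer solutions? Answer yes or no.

gcd(13023, 3) = 3.
gcd(3, 1818) = 3.
3 does not divide 29 (remainder 2), so no integer solutions.

no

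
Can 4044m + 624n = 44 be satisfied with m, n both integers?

gcd(4044, 624) = 12.
12 does not divide 44 (remainder 8), so no integer solutions.

no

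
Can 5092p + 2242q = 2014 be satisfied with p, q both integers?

yes

gcd(5092, 2242):
  5092 = 2*2242 + 608
  2242 = 3*608 + 418
  608 = 1*418 + 190
  418 = 2*190 + 38
  190 = 5*38
so gcd(5092, 2242) = 38.
38 divides 2014, so integer solutions exist.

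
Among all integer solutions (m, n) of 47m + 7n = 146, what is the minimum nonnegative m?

gcd(47, 7) = 1.
1 divides 146, so solutions exist.
By Bézout, 47·(3) + 7·(-20) = 1.
Scale by 146/1 = 146: (m₀, n₀) = (438, -2920).
General solution: m = 438 + 7t, n = -2920 - 47t for integer t.
m ≥ 0: smallest is 438 mod 7 = 4 (at t = -62), with n = -6.

4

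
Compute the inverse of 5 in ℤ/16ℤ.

gcd(16, 5) = 1.
By Bézout, 5×(-3) + 16×(1) = 1.
So 5×-3 ≡ 1 (mod 16), and -3 mod 16 = 13.

13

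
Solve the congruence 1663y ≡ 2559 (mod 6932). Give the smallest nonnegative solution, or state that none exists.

2761

gcd(6932, 1663):
  6932 = 4*1663 + 280
  1663 = 5*280 + 263
  280 = 1*263 + 17
  263 = 15*17 + 8
  17 = 2*8 + 1
  8 = 8*1
so gcd(6932, 1663) = 1.
1 divides 2559, so solutions exist.
Back-substitute for Bézout coefficients:
  1 = 17 - 2*8
  ... = 1663*(-817) + 6932*(196)
So 1663*(-817) ≡ 1 (mod 6932); multiply by 2559: y ≡ -2090703 (mod 6932).
Smallest nonnegative: y = -2090703 mod 6932 = 2761.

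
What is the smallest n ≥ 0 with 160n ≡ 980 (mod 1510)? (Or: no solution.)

gcd(1510, 160) = 10  (1510 = 9×160 + 70, 160 = 2×70 + 20, 70 = 3×20 + 10, 20 = 2×10).
10 divides 980, so solutions exist.
Back-substituting, 160×(-66) + 1510×(7) = 10.
So 160×(-66) ≡ 10 (mod 1510); multiply by 98: n ≡ -6468 (mod 151).
Smallest nonnegative: n = -6468 mod 151 = 25.

25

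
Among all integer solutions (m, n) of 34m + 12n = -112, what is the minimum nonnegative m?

gcd(34, 12) = 2  (34 = 2·12 + 10, 12 = 1·10 + 2, 10 = 5·2).
2 divides -112, so solutions exist.
Back-substituting, 34·(-1) + 12·(3) = 2.
Scale by -112/2 = -56: (m₀, n₀) = (56, -168).
General solution: m = 56 + 6t, n = -168 - 17t for integer t.
m ≥ 0: smallest is 56 mod 6 = 2 (at t = -9), with n = -15.

2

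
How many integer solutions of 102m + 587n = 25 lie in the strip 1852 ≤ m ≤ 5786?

gcd(587, 102):
  587 = 5*102 + 77
  102 = 1*77 + 25
  77 = 3*25 + 2
  25 = 12*2 + 1
  2 = 2*1
so gcd(587, 102) = 1.
Back-substitute for Bézout coefficients:
  1 = 25 - 12*2
  ... = 102*(282) + 587*(-49)
Scale by 25: particular solution (7050, -1225); reduce m mod 587: (6, -1).
General solution: m = 6 + 587t, n = -1 - 102t for integer t.
1852 ≤ 6 + 587t ≤ 5786 gives t ∈ [4, 9], which is 6 values.

6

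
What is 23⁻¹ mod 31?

27

gcd(31, 23):
  31 = 1·23 + 8
  23 = 2·8 + 7
  8 = 1·7 + 1
  7 = 7·1
so gcd(31, 23) = 1.
Back-substitute for Bézout coefficients:
  1 = 8 - 1·7
  ... = 23·(-4) + 31·(3)
So 23·-4 ≡ 1 (mod 31), and -4 mod 31 = 27.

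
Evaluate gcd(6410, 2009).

gcd(6410, 2009):
  6410 = 3×2009 + 383
  2009 = 5×383 + 94
  383 = 4×94 + 7
  94 = 13×7 + 3
  7 = 2×3 + 1
  3 = 3×1
so gcd(6410, 2009) = 1.

1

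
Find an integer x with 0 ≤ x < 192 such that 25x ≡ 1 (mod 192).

gcd(192, 25):
  192 = 7·25 + 17
  25 = 1·17 + 8
  17 = 2·8 + 1
  8 = 8·1
so gcd(192, 25) = 1.
Back-substitute for Bézout coefficients:
  1 = 17 - 2·8
  ... = 25·(-23) + 192·(3)
So 25·-23 ≡ 1 (mod 192), and -23 mod 192 = 169.

169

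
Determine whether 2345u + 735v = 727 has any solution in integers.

no

gcd(2345, 735) = 35  (2345 = 3·735 + 140, 735 = 5·140 + 35, 140 = 4·35).
35 does not divide 727 (remainder 27), so no integer solutions.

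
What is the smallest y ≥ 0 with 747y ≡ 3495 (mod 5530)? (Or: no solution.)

1315

gcd(5530, 747) = 1  (5530 = 7*747 + 301, 747 = 2*301 + 145, 301 = 2*145 + 11, 145 = 13*11 + 2, 11 = 5*2 + 1, 2 = 2*1).
1 divides 3495, so solutions exist.
Back-substituting, 747*(-2517) + 5530*(340) = 1.
So 747*(-2517) ≡ 1 (mod 5530); multiply by 3495: y ≡ -8796915 (mod 5530).
Smallest nonnegative: y = -8796915 mod 5530 = 1315.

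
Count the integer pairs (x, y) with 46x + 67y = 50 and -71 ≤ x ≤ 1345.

gcd(67, 46) = 1  (67 = 1·46 + 21, 46 = 2·21 + 4, 21 = 5·4 + 1, 4 = 4·1).
Back-substituting, 46·(-16) + 67·(11) = 1.
Scale by 50: particular solution (-800, 550); reduce x mod 67: (4, -2).
General solution: x = 4 + 67t, y = -2 - 46t for integer t.
-71 ≤ 4 + 67t ≤ 1345 gives t ∈ [-1, 20], which is 22 values.

22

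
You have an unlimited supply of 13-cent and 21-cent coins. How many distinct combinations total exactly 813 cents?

3

Need nonnegative integers with 13j + 21k = 813.
gcd(13, 21) = 1, and 13·(-8) + 21·(5) = 1.
So (j₀, k₀) = (-6504, 4065); general j = -6504 + 21t, k = 4065 - 13t.
j ≥ 0 ⇒ t ≥ 310; k ≥ 0 ⇒ t ≤ 312. That's 3 values of t.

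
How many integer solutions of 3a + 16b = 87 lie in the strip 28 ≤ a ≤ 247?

gcd(16, 3) = 1.
By Bézout, 3×(-5) + 16×(1) = 1.
Particular solution: (13, 3).
General solution: a = 13 + 16t, b = 3 - 3t for integer t.
28 ≤ 13 + 16t ≤ 247 gives t ∈ [1, 14], which is 14 values.

14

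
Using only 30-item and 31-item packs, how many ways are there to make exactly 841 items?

Need nonnegative integers with 30j + 31k = 841.
gcd(30, 31) = 1, and 30·(-1) + 31·(1) = 1.
So (j₀, k₀) = (-841, 841); general j = -841 + 31t, k = 841 - 30t.
j ≥ 0 ⇒ t ≥ 28; k ≥ 0 ⇒ t ≤ 28. That's 1 value of t.

1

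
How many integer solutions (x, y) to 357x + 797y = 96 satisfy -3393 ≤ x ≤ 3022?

gcd(797, 357) = 1  (797 = 2*357 + 83, 357 = 4*83 + 25, 83 = 3*25 + 8, 25 = 3*8 + 1, 8 = 8*1).
Back-substituting, 357*(96) + 797*(-43) = 1.
Scale by 96: particular solution (9216, -4128); reduce x mod 797: (449, -201).
General solution: x = 449 + 797t, y = -201 - 357t for integer t.
-3393 ≤ 449 + 797t ≤ 3022 gives t ∈ [-4, 3], which is 8 values.

8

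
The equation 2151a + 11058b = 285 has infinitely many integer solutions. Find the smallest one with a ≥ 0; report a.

gcd(11058, 2151):
  11058 = 5×2151 + 303
  2151 = 7×303 + 30
  303 = 10×30 + 3
  30 = 10×3
so gcd(11058, 2151) = 3.
3 divides 285, so solutions exist.
Back-substitute for Bézout coefficients:
  3 = 303 - 10×30
  ... = 2151×(-365) + 11058×(71)
Scale by 285/3 = 95: (a₀, b₀) = (-34675, 6745).
General solution: a = -34675 + 3686t, b = 6745 - 717t for integer t.
a ≥ 0: smallest is -34675 mod 3686 = 2185 (at t = 10), with b = -425.

2185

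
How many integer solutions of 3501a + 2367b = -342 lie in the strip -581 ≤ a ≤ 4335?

19

gcd(3501, 2367) = 9.
By Bézout, 3501·(-48) + 2367·(71) = 9.
Particular solution: (246, -364).
General solution: a = 246 + 263t, b = -364 - 389t for integer t.
-581 ≤ 246 + 263t ≤ 4335 gives t ∈ [-3, 15], which is 19 values.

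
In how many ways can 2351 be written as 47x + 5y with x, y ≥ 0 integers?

10

gcd(47, 5) = 1  (47 = 9*5 + 2, 5 = 2*2 + 1, 2 = 2*1).
Back-substituting, 47*(-2) + 5*(19) = 1.
Scale by 2351: one solution is (-4702, 44669). Reduce x mod 5: (3, 442).
General: x = 3 + 5t, y = 442 - 47t.
x ≥ 0 ⇒ t ≥ 0; y ≥ 0 ⇒ t ≤ 9. So t ∈ [0, 9]: 10 solutions.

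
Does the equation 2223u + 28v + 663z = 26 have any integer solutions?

gcd(2223, 28):
  2223 = 79×28 + 11
  28 = 2×11 + 6
  11 = 1×6 + 5
  6 = 1×5 + 1
  5 = 5×1
so gcd(2223, 28) = 1.
gcd(1, 663) = 1.
1 divides 26, so integer solutions exist.

yes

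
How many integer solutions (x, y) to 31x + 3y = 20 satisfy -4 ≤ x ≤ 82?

gcd(31, 3):
  31 = 10*3 + 1
  3 = 3*1
so gcd(31, 3) = 1.
Back-substitute for Bézout coefficients:
  1 = 31 - 10*3
  ... = 31*(1) + 3*(-10)
Scale by 20: particular solution (20, -200); reduce x mod 3: (2, -14).
General solution: x = 2 + 3t, y = -14 - 31t for integer t.
-4 ≤ 2 + 3t ≤ 82 gives t ∈ [-2, 26], which is 29 values.

29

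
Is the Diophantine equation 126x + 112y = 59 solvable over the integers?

gcd(126, 112) = 14  (126 = 1×112 + 14, 112 = 8×14).
14 does not divide 59 (remainder 3), so no integer solutions.

no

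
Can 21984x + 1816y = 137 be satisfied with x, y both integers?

no

gcd(21984, 1816):
  21984 = 12*1816 + 192
  1816 = 9*192 + 88
  192 = 2*88 + 16
  88 = 5*16 + 8
  16 = 2*8
so gcd(21984, 1816) = 8.
8 does not divide 137 (remainder 1), so no integer solutions.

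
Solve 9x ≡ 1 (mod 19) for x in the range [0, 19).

gcd(19, 9) = 1  (19 = 2·9 + 1, 9 = 9·1).
Back-substituting, 9·(-2) + 19·(1) = 1.
So 9·-2 ≡ 1 (mod 19), and -2 mod 19 = 17.

17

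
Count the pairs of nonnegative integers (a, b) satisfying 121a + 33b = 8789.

24

gcd(121, 33):
  121 = 3*33 + 22
  33 = 1*22 + 11
  22 = 2*11
so gcd(121, 33) = 11.
Back-substitute for Bézout coefficients:
  11 = 33 - 1*22
  ... = 121*(-1) + 33*(4)
Scale by 799: one solution is (-799, 3196). Reduce a mod 3: (2, 259).
General: a = 2 + 3t, b = 259 - 11t.
a ≥ 0 ⇒ t ≥ 0; b ≥ 0 ⇒ t ≤ 23. So t ∈ [0, 23]: 24 solutions.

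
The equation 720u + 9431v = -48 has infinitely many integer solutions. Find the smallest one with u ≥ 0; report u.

6916

gcd(9431, 720):
  9431 = 13×720 + 71
  720 = 10×71 + 10
  71 = 7×10 + 1
  10 = 10×1
so gcd(9431, 720) = 1.
1 divides -48, so solutions exist.
Back-substitute for Bézout coefficients:
  1 = 71 - 7×10
  ... = 720×(-930) + 9431×(71)
Scale by -48/1 = -48: (u₀, v₀) = (44640, -3408).
General solution: u = 44640 + 9431t, v = -3408 - 720t for integer t.
u ≥ 0: smallest is 44640 mod 9431 = 6916 (at t = -4), with v = -528.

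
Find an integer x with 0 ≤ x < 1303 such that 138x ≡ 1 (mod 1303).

gcd(1303, 138) = 1.
By Bézout, 138*(-406) + 1303*(43) = 1.
So 138*-406 ≡ 1 (mod 1303), and -406 mod 1303 = 897.

897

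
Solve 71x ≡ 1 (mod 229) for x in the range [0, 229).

100

gcd(229, 71) = 1  (229 = 3*71 + 16, 71 = 4*16 + 7, 16 = 2*7 + 2, 7 = 3*2 + 1, 2 = 2*1).
Back-substituting, 71*(100) + 229*(-31) = 1.
So 71*100 ≡ 1 (mod 229), and 100 mod 229 = 100.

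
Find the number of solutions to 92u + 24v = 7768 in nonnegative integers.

14

gcd(92, 24):
  92 = 3×24 + 20
  24 = 1×20 + 4
  20 = 5×4
so gcd(92, 24) = 4.
Back-substitute for Bézout coefficients:
  4 = 24 - 1×20
  ... = 92×(-1) + 24×(4)
Scale by 1942: one solution is (-1942, 7768). Reduce u mod 6: (2, 316).
General: u = 2 + 6t, v = 316 - 23t.
u ≥ 0 ⇒ t ≥ 0; v ≥ 0 ⇒ t ≤ 13. So t ∈ [0, 13]: 14 solutions.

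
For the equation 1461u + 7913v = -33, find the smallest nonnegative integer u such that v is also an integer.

gcd(7913, 1461) = 1  (7913 = 5×1461 + 608, 1461 = 2×608 + 245, 608 = 2×245 + 118, 245 = 2×118 + 9, 118 = 13×9 + 1, 9 = 9×1).
1 divides -33, so solutions exist.
Back-substituting, 1461×(-872) + 7913×(161) = 1.
Scale by -33/1 = -33: (u₀, v₀) = (28776, -5313).
General solution: u = 28776 + 7913t, v = -5313 - 1461t for integer t.
u ≥ 0: smallest is 28776 mod 7913 = 5037 (at t = -3), with v = -930.

5037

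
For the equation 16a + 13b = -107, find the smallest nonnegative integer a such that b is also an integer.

gcd(16, 13) = 1.
1 divides -107, so solutions exist.
By Bézout, 16·(-4) + 13·(5) = 1.
Scale by -107/1 = -107: (a₀, b₀) = (428, -535).
General solution: a = 428 + 13t, b = -535 - 16t for integer t.
a ≥ 0: smallest is 428 mod 13 = 12 (at t = -32), with b = -23.

12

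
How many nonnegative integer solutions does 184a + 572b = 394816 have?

gcd(572, 184):
  572 = 3×184 + 20
  184 = 9×20 + 4
  20 = 5×4
so gcd(572, 184) = 4.
Back-substitute for Bézout coefficients:
  4 = 184 - 9×20
  ... = 184×(28) + 572×(-9)
Scale by 98704: one solution is (2763712, -888336). Reduce a mod 143: (94, 660).
General: a = 94 + 143t, b = 660 - 46t.
a ≥ 0 ⇒ t ≥ 0; b ≥ 0 ⇒ t ≤ 14. So t ∈ [0, 14]: 15 solutions.

15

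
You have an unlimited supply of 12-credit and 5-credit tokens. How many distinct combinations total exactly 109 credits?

Need nonnegative integers with 12j + 5k = 109.
gcd(12, 5) = 1, and 12·(-2) + 5·(5) = 1.
So (j₀, k₀) = (-218, 545); general j = -218 + 5t, k = 545 - 12t.
j ≥ 0 ⇒ t ≥ 44; k ≥ 0 ⇒ t ≤ 45. That's 2 values of t.

2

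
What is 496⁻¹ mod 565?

131

gcd(565, 496) = 1  (565 = 1·496 + 69, 496 = 7·69 + 13, 69 = 5·13 + 4, 13 = 3·4 + 1, 4 = 4·1).
Back-substituting, 496·(131) + 565·(-115) = 1.
So 496·131 ≡ 1 (mod 565), and 131 mod 565 = 131.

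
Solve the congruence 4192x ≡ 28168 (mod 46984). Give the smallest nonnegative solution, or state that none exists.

gcd(46984, 4192) = 8.
8 divides 28168, so solutions exist.
By Bézout, 4192*(-1401) + 46984*(125) = 8.
So 4192*(-1401) ≡ 8 (mod 46984); multiply by 3521: x ≡ -4932921 (mod 5873).
Smallest nonnegative: x = -4932921 mod 5873 = 399.

399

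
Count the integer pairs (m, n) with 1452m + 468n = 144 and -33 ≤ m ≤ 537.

gcd(1452, 468) = 12.
By Bézout, 1452*(10) + 468*(-31) = 12.
Particular solution: (3, -9).
General solution: m = 3 + 39t, n = -9 - 121t for integer t.
-33 ≤ 3 + 39t ≤ 537 gives t ∈ [0, 13], which is 14 values.

14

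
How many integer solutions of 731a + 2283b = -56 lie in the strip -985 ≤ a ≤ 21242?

gcd(2283, 731) = 1.
By Bézout, 731·(1040) + 2283·(-333) = 1.
Particular solution: (1118, -358).
General solution: a = 1118 + 2283t, b = -358 - 731t for integer t.
-985 ≤ 1118 + 2283t ≤ 21242 gives t ∈ [0, 8], which is 9 values.

9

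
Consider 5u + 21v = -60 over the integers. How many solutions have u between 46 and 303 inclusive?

13

gcd(21, 5) = 1  (21 = 4·5 + 1, 5 = 5·1).
Back-substituting, 5·(-4) + 21·(1) = 1.
Scale by -60: particular solution (240, -60); reduce u mod 21: (9, -5).
General solution: u = 9 + 21t, v = -5 - 5t for integer t.
46 ≤ 9 + 21t ≤ 303 gives t ∈ [2, 14], which is 13 values.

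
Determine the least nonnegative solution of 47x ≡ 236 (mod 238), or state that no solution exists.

gcd(238, 47) = 1.
1 divides 236, so solutions exist.
By Bézout, 47·(-81) + 238·(16) = 1.
So 47·(-81) ≡ 1 (mod 238); multiply by 236: x ≡ -19116 (mod 238).
Smallest nonnegative: x = -19116 mod 238 = 162.

162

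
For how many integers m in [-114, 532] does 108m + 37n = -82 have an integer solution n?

17

gcd(108, 37) = 1  (108 = 2·37 + 34, 37 = 1·34 + 3, 34 = 11·3 + 1, 3 = 3·1).
Back-substituting, 108·(12) + 37·(-35) = 1.
Scale by -82: particular solution (-984, 2870); reduce m mod 37: (15, -46).
General solution: m = 15 + 37t, n = -46 - 108t for integer t.
-114 ≤ 15 + 37t ≤ 532 gives t ∈ [-3, 13], which is 17 values.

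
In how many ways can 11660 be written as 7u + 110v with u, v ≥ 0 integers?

16

gcd(110, 7):
  110 = 15*7 + 5
  7 = 1*5 + 2
  5 = 2*2 + 1
  2 = 2*1
so gcd(110, 7) = 1.
Back-substitute for Bézout coefficients:
  1 = 5 - 2*2
  ... = 7*(-47) + 110*(3)
Scale by 11660: one solution is (-548020, 34980). Reduce u mod 110: (0, 106).
General: u = 0 + 110t, v = 106 - 7t.
u ≥ 0 ⇒ t ≥ 0; v ≥ 0 ⇒ t ≤ 15. So t ∈ [0, 15]: 16 solutions.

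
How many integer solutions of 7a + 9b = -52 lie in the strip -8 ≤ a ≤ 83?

gcd(9, 7):
  9 = 1×7 + 2
  7 = 3×2 + 1
  2 = 2×1
so gcd(9, 7) = 1.
Back-substitute for Bézout coefficients:
  1 = 7 - 3×2
  ... = 7×(4) + 9×(-3)
Scale by -52: particular solution (-208, 156); reduce a mod 9: (8, -12).
General solution: a = 8 + 9t, b = -12 - 7t for integer t.
-8 ≤ 8 + 9t ≤ 83 gives t ∈ [-1, 8], which is 10 values.

10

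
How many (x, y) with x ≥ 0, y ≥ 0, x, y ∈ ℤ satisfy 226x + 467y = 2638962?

25

gcd(467, 226) = 1  (467 = 2·226 + 15, 226 = 15·15 + 1, 15 = 15·1).
Back-substituting, 226·(31) + 467·(-15) = 1.
Scale by 2638962: one solution is (81807822, -39584430). Reduce x mod 467: (163, 5572).
General: x = 163 + 467t, y = 5572 - 226t.
x ≥ 0 ⇒ t ≥ 0; y ≥ 0 ⇒ t ≤ 24. So t ∈ [0, 24]: 25 solutions.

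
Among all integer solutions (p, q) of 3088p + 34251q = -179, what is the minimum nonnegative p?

gcd(34251, 3088):
  34251 = 11×3088 + 283
  3088 = 10×283 + 258
  283 = 1×258 + 25
  258 = 10×25 + 8
  25 = 3×8 + 1
  8 = 8×1
so gcd(34251, 3088) = 1.
1 divides -179, so solutions exist.
Back-substitute for Bézout coefficients:
  1 = 25 - 3×8
  ... = 3088×(-4115) + 34251×(371)
Scale by -179/1 = -179: (p₀, q₀) = (736585, -66409).
General solution: p = 736585 + 34251t, q = -66409 - 3088t for integer t.
p ≥ 0: smallest is 736585 mod 34251 = 17314 (at t = -21), with q = -1561.

17314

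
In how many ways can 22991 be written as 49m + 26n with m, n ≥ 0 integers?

gcd(49, 26):
  49 = 1*26 + 23
  26 = 1*23 + 3
  23 = 7*3 + 2
  3 = 1*2 + 1
  2 = 2*1
so gcd(49, 26) = 1.
Back-substitute for Bézout coefficients:
  1 = 3 - 1*2
  ... = 49*(-9) + 26*(17)
Scale by 22991: one solution is (-206919, 390847). Reduce m mod 26: (15, 856).
General: m = 15 + 26t, n = 856 - 49t.
m ≥ 0 ⇒ t ≥ 0; n ≥ 0 ⇒ t ≤ 17. So t ∈ [0, 17]: 18 solutions.

18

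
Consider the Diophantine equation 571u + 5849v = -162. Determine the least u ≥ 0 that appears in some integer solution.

gcd(5849, 571) = 1  (5849 = 10*571 + 139, 571 = 4*139 + 15, 139 = 9*15 + 4, 15 = 3*4 + 3, 4 = 1*3 + 1, 3 = 3*1).
1 divides -162, so solutions exist.
Back-substituting, 571*(-1557) + 5849*(152) = 1.
Scale by -162/1 = -162: (u₀, v₀) = (252234, -24624).
General solution: u = 252234 + 5849t, v = -24624 - 571t for integer t.
u ≥ 0: smallest is 252234 mod 5849 = 727 (at t = -43), with v = -71.

727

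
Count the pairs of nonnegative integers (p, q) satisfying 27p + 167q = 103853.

gcd(167, 27):
  167 = 6·27 + 5
  27 = 5·5 + 2
  5 = 2·2 + 1
  2 = 2·1
so gcd(167, 27) = 1.
Back-substitute for Bézout coefficients:
  1 = 5 - 2·2
  ... = 27·(-68) + 167·(11)
Scale by 103853: one solution is (-7062004, 1142383). Reduce p mod 167: (92, 607).
General: p = 92 + 167t, q = 607 - 27t.
p ≥ 0 ⇒ t ≥ 0; q ≥ 0 ⇒ t ≤ 22. So t ∈ [0, 22]: 23 solutions.

23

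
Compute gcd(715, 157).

1

gcd(715, 157):
  715 = 4×157 + 87
  157 = 1×87 + 70
  87 = 1×70 + 17
  70 = 4×17 + 2
  17 = 8×2 + 1
  2 = 2×1
so gcd(715, 157) = 1.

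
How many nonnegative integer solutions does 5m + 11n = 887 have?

16

gcd(11, 5) = 1.
By Bézout, 5·(-2) + 11·(1) = 1.
One solution: (8, 77).
General: m = 8 + 11t, n = 77 - 5t.
m ≥ 0 ⇒ t ≥ 0; n ≥ 0 ⇒ t ≤ 15. So t ∈ [0, 15]: 16 solutions.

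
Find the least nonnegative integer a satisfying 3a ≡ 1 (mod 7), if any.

gcd(7, 3):
  7 = 2·3 + 1
  3 = 3·1
so gcd(7, 3) = 1.
1 divides 1, so solutions exist.
Back-substitute for Bézout coefficients:
  1 = 7 - 2·3
  ... = 3·(-2) + 7·(1)
So 3·(-2) ≡ 1 (mod 7); multiply by 1: a ≡ -2 (mod 7).
Smallest nonnegative: a = -2 mod 7 = 5.

5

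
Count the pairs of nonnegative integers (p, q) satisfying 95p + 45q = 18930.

gcd(95, 45) = 5.
By Bézout, 95·(1) + 45·(-2) = 5.
One solution: (6, 408).
General: p = 6 + 9t, q = 408 - 19t.
p ≥ 0 ⇒ t ≥ 0; q ≥ 0 ⇒ t ≤ 21. So t ∈ [0, 21]: 22 solutions.

22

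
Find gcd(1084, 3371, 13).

gcd(3371, 1084):
  3371 = 3*1084 + 119
  1084 = 9*119 + 13
  119 = 9*13 + 2
  13 = 6*2 + 1
  2 = 2*1
so gcd(3371, 1084) = 1.
gcd(1, 13) = 1.

1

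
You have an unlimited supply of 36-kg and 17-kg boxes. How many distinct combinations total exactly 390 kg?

1

Need nonnegative integers with 36j + 17k = 390.
gcd(36, 17) = 1, and 36·(-8) + 17·(17) = 1.
So (j₀, k₀) = (-3120, 6630); general j = -3120 + 17t, k = 6630 - 36t.
j ≥ 0 ⇒ t ≥ 184; k ≥ 0 ⇒ t ≤ 184. That's 1 value of t.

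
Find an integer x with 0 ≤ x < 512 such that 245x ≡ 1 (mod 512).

gcd(512, 245) = 1  (512 = 2·245 + 22, 245 = 11·22 + 3, 22 = 7·3 + 1, 3 = 3·1).
Back-substituting, 245·(-163) + 512·(78) = 1.
So 245·-163 ≡ 1 (mod 512), and -163 mod 512 = 349.

349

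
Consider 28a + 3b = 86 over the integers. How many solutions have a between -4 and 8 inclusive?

5

gcd(28, 3) = 1  (28 = 9×3 + 1, 3 = 3×1).
Back-substituting, 28×(1) + 3×(-9) = 1.
Scale by 86: particular solution (86, -774); reduce a mod 3: (2, 10).
General solution: a = 2 + 3t, b = 10 - 28t for integer t.
-4 ≤ 2 + 3t ≤ 8 gives t ∈ [-2, 2], which is 5 values.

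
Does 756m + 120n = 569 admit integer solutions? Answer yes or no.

no

gcd(756, 120):
  756 = 6×120 + 36
  120 = 3×36 + 12
  36 = 3×12
so gcd(756, 120) = 12.
12 does not divide 569 (remainder 5), so no integer solutions.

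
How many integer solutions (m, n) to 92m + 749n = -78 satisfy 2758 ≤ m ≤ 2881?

0

gcd(749, 92) = 1.
By Bézout, 92×(57) + 749×(-7) = 1.
Particular solution: (48, -6).
General solution: m = 48 + 749t, n = -6 - 92t for integer t.
2758 ≤ 48 + 749t ≤ 2881 gives t ∈ [4, 3], which is 0 values.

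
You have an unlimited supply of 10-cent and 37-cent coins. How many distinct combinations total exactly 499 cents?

1

Need nonnegative integers with 10j + 37k = 499.
gcd(10, 37) = 1, and 10·(-11) + 37·(3) = 1.
So (j₀, k₀) = (-5489, 1497); general j = -5489 + 37t, k = 1497 - 10t.
j ≥ 0 ⇒ t ≥ 149; k ≥ 0 ⇒ t ≤ 149. That's 1 value of t.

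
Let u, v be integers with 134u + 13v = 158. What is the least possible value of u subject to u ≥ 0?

gcd(134, 13) = 1  (134 = 10·13 + 4, 13 = 3·4 + 1, 4 = 4·1).
1 divides 158, so solutions exist.
Back-substituting, 134·(-3) + 13·(31) = 1.
Scale by 158/1 = 158: (u₀, v₀) = (-474, 4898).
General solution: u = -474 + 13t, v = 4898 - 134t for integer t.
u ≥ 0: smallest is -474 mod 13 = 7 (at t = 37), with v = -60.

7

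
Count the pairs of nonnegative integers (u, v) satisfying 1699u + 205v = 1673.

0

gcd(1699, 205) = 1.
By Bézout, 1699×(-66) + 205×(547) = 1.
One solution: (77, -630).
General: u = 77 + 205t, v = -630 - 1699t.
u ≥ 0 ⇒ t ≥ 0; v ≥ 0 ⇒ t ≤ -1. So t ∈ [0, -1]: 0 solutions.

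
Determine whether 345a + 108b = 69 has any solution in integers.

gcd(345, 108) = 3  (345 = 3*108 + 21, 108 = 5*21 + 3, 21 = 7*3).
3 divides 69, so integer solutions exist.

yes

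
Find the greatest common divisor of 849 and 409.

1

gcd(849, 409):
  849 = 2×409 + 31
  409 = 13×31 + 6
  31 = 5×6 + 1
  6 = 6×1
so gcd(849, 409) = 1.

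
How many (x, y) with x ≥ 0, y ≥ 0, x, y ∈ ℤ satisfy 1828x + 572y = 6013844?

gcd(1828, 572) = 4  (1828 = 3×572 + 112, 572 = 5×112 + 12, 112 = 9×12 + 4, 12 = 3×4).
Back-substituting, 1828×(46) + 572×(-147) = 4.
Scale by 1503461: one solution is (69159206, -221008767). Reduce x mod 143: (116, 10143).
General: x = 116 + 143t, y = 10143 - 457t.
x ≥ 0 ⇒ t ≥ 0; y ≥ 0 ⇒ t ≤ 22. So t ∈ [0, 22]: 23 solutions.

23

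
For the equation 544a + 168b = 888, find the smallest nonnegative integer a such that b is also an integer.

gcd(544, 168) = 8.
8 divides 888, so solutions exist.
By Bézout, 544*(-4) + 168*(13) = 8.
Scale by 888/8 = 111: (a₀, b₀) = (-444, 1443).
General solution: a = -444 + 21t, b = 1443 - 68t for integer t.
a ≥ 0: smallest is -444 mod 21 = 18 (at t = 22), with b = -53.

18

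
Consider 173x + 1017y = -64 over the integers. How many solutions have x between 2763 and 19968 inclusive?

17

gcd(1017, 173) = 1.
By Bézout, 173*(194) + 1017*(-33) = 1.
Particular solution: (805, -137).
General solution: x = 805 + 1017t, y = -137 - 173t for integer t.
2763 ≤ 805 + 1017t ≤ 19968 gives t ∈ [2, 18], which is 17 values.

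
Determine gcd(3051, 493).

gcd(3051, 493) = 1  (3051 = 6·493 + 93, 493 = 5·93 + 28, 93 = 3·28 + 9, 28 = 3·9 + 1, 9 = 9·1).

1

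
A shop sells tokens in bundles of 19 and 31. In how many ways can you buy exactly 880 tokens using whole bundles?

1

Need nonnegative integers with 19j + 31k = 880.
gcd(19, 31) = 1, and 19·(-13) + 31·(8) = 1.
So (j₀, k₀) = (-11440, 7040); general j = -11440 + 31t, k = 7040 - 19t.
j ≥ 0 ⇒ t ≥ 370; k ≥ 0 ⇒ t ≤ 370. That's 1 value of t.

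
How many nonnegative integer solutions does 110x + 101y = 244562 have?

22

gcd(110, 101) = 1.
By Bézout, 110×(45) + 101×(-49) = 1.
One solution: (27, 2392).
General: x = 27 + 101t, y = 2392 - 110t.
x ≥ 0 ⇒ t ≥ 0; y ≥ 0 ⇒ t ≤ 21. So t ∈ [0, 21]: 22 solutions.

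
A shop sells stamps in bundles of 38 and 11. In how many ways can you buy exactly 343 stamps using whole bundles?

Need nonnegative integers with 38j + 11k = 343.
gcd(38, 11) = 1, and 38·(-2) + 11·(7) = 1.
So (j₀, k₀) = (-686, 2401); general j = -686 + 11t, k = 2401 - 38t.
j ≥ 0 ⇒ t ≥ 63; k ≥ 0 ⇒ t ≤ 63. That's 1 value of t.

1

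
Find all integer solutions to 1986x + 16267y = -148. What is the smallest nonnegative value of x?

gcd(16267, 1986):
  16267 = 8×1986 + 379
  1986 = 5×379 + 91
  379 = 4×91 + 15
  91 = 6×15 + 1
  15 = 15×1
so gcd(16267, 1986) = 1.
1 divides -148, so solutions exist.
Back-substitute for Bézout coefficients:
  1 = 91 - 6×15
  ... = 1986×(1073) + 16267×(-131)
Scale by -148/1 = -148: (x₀, y₀) = (-158804, 19388).
General solution: x = -158804 + 16267t, y = 19388 - 1986t for integer t.
x ≥ 0: smallest is -158804 mod 16267 = 3866 (at t = 10), with y = -472.

3866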